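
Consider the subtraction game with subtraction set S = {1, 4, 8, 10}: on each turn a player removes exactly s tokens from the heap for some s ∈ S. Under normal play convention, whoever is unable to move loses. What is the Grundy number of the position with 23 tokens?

2

G(0) = 0
G(1) = mex{0} = 1
G(2) = mex{1} = 0
G(3) = mex{0} = 1
G(4) = mex{1,0} = 2
G(5) = mex{2,1} = 0
G(6) = mex{0,0} = 1
G(7) = mex{1,1} = 0
G(8) = mex{0,2,0} = 1
G(9) = mex{1,0,1} = 2
G(10) = mex{2,1,0,0} = 3
G(11) = mex{3,0,1,1} = 2
G(12) = mex{2,1,2,0} = 3
G(13) = mex{3,2,0,1} = 4
G(14) = mex{4,3,1,2} = 0
G(15) = mex{0,2,0,0} = 1
G(16) = mex{1,3,1,1} = 0
G(17) = mex{0,4,2,0} = 1
G(18) = mex{1,0,3,1} = 2
G(19) = mex{2,1,2,2} = 0
G(20) = mex{0,0,3,3} = 1
G(21) = mex{1,1,4,2} = 0
G(22) = mex{0,2,0,3} = 1
G(23) = mex{1,0,1,4} = 2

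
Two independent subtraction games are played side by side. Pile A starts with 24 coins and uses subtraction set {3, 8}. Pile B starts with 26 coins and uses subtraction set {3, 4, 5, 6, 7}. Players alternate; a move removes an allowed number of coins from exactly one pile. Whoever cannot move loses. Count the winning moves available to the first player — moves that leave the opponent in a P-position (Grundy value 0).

Pile A, S = {3, 8}:
n :  0  1  2  3  4  5  6  7  8  9 10 11 12 13 14 15 16 17 18 19 20 21 22 23 24
G :  0  0  0  1  1  1  0  0  2  1  1  0  0  0  1  1  1  0  0  2  1  1  0  0  0
G_A(24) = 0.
Pile B, S = {3, 4, 5, 6, 7}:
G(0) = 0
G(1) = mex{} = 0
G(2) = mex{} = 0
G(3) = mex{0} = 1
G(4) = mex{0,0} = 1
G(5) = mex{0,0,0} = 1
G(6) = mex{1,0,0,0} = 2
G(7) = mex{1,1,0,0,0} = 2
G(8) = mex{1,1,1,0,0} = 2
G(9) = mex{2,1,1,1,0} = 3
G(10) = mex{2,2,1,1,1} = 0
G(11) = mex{2,2,2,1,1} = 0
G(12) = mex{3,2,2,2,1} = 0
G(13) = mex{0,3,2,2,2} = 1
G(14) = mex{0,0,3,2,2} = 1
G(15) = mex{0,0,0,3,2} = 1
G(16) = mex{1,0,0,0,3} = 2
G(17) = mex{1,1,0,0,0} = 2
G(18) = mex{1,1,1,0,0} = 2
G(19) = mex{2,1,1,1,0} = 3
G(20) = mex{2,2,1,1,1} = 0
G(21) = mex{2,2,2,1,1} = 0
G(22) = mex{3,2,2,2,1} = 0
G(23) = mex{0,3,2,2,2} = 1
G(24) = mex{0,0,3,2,2} = 1
G(25) = mex{0,0,0,3,2} = 1
G(26) = mex{1,0,0,0,3} = 2
G_B(26) = 2.
Combined Grundy value = 0 ⊕ 2 = 2.
A winning move leaves total XOR = 0, i.e. changes one component's Grundy value g to g ⊕ X where X is the current total.
Pile A: need g' = 0⊕2 = 2. Options: 24−3→G=1, 24−8→G=1. Hits: 0.
Pile B: need g' = 2⊕2 = 0. Options: 26−3→G=1, 26−4→G=0, 26−5→G=0, 26−6→G=0, 26−7→G=3. Hits: 3.

3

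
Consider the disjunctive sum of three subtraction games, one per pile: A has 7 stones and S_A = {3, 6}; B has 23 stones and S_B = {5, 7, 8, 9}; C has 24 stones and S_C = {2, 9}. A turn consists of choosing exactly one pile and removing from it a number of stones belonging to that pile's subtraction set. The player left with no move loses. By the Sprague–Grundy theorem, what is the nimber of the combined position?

2

Pile A, S = {3, 6}:
G(0) = 0
G(1) = mex{} = 0
G(2) = mex{} = 0
G(3) = mex{0} = 1
G(4) = mex{0} = 1
G(5) = mex{0} = 1
G(6) = mex{1,0} = 2
G(7) = mex{1,0} = 2
G_A(7) = 2.
Pile B, S = {5, 7, 8, 9}:
n :  0  1  2  3  4  5  6  7  8  9 10 11 12 13 14 15 16 17 18 19 20 21 22 23
G :  0  0  0  0  0  1  1  1  1  1  2  2  2  2  0  0  0  0  0  1  1  1  1  1
G_B(23) = 1.
Pile C, S = {2, 9}:
G(0) = 0
G(1) = mex{} = 0
G(2) = mex{0} = 1
G(3) = mex{0} = 1
G(4) = mex{1} = 0
G(5) = mex{1} = 0
G(6) = mex{0} = 1
G(7) = mex{0} = 1
G(8) = mex{1} = 0
G(9) = mex{1,0} = 2
G(10) = mex{0,0} = 1
G(11) = mex{2,1} = 0
G(12) = mex{1,1} = 0
G(13) = mex{0,0} = 1
G(14) = mex{0,0} = 1
G(15) = mex{1,1} = 0
G(16) = mex{1,1} = 0
G(17) = mex{0,0} = 1
G(18) = mex{0,2} = 1
G(19) = mex{1,1} = 0
G(20) = mex{1,0} = 2
G(21) = mex{0,0} = 1
G(22) = mex{2,1} = 0
G(23) = mex{1,1} = 0
G(24) = mex{0,0} = 1
G_C(24) = 1.
Combined Grundy value = 2 ⊕ 1 ⊕ 1 = 2.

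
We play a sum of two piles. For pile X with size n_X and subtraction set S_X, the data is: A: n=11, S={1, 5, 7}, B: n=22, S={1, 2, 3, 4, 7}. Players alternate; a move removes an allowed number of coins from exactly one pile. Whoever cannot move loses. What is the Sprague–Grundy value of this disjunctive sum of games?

Pile A, S = {1, 5, 7}:
n :  0  1  2  3  4  5  6  7  8  9 10 11
G :  0  1  0  1  0  1  0  1  0  1  0  1
G_A(11) = 1.
Pile B, S = {1, 2, 3, 4, 7}:
G(0) = 0
G(1) = mex{0} = 1
G(2) = mex{1,0} = 2
G(3) = mex{2,1,0} = 3
G(4) = mex{3,2,1,0} = 4
G(5) = mex{4,3,2,1} = 0
G(6) = mex{0,4,3,2} = 1
G(7) = mex{1,0,4,3,0} = 2
G(8) = mex{2,1,0,4,1} = 3
G(9) = mex{3,2,1,0,2} = 4
G(10) = mex{4,3,2,1,3} = 0
G(11) = mex{0,4,3,2,4} = 1
G(12) = mex{1,0,4,3,0} = 2
G(13) = mex{2,1,0,4,1} = 3
G(14) = mex{3,2,1,0,2} = 4
G(15) = mex{4,3,2,1,3} = 0
G(16) = mex{0,4,3,2,4} = 1
G(17) = mex{1,0,4,3,0} = 2
G(18) = mex{2,1,0,4,1} = 3
G(19) = mex{3,2,1,0,2} = 4
G(20) = mex{4,3,2,1,3} = 0
G(21) = mex{0,4,3,2,4} = 1
G(22) = mex{1,0,4,3,0} = 2
G_B(22) = 2.
Combined Grundy value = 1 ⊕ 2 = 3.

3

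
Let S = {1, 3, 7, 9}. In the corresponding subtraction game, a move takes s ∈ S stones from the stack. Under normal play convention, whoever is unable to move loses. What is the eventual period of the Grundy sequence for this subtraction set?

n :  0  1  2  3  4  5  6  7  8  9 10 11 12 13 14
G :  0  1  0  1  0  1  0  1  0  1  0  1  0  1  0
G(n+2) = G(n) holds for n = 0,…,8 (a full window of length max(S) = 9), so the sequence is purely periodic with period 2.

2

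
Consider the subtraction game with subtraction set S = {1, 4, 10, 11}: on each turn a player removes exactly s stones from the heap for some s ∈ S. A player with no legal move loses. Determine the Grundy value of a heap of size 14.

0

G(0) = 0
G(1) = mex{0} = 1
G(2) = mex{1} = 0
G(3) = mex{0} = 1
G(4) = mex{1,0} = 2
G(5) = mex{2,1} = 0
G(6) = mex{0,0} = 1
G(7) = mex{1,1} = 0
G(8) = mex{0,2} = 1
G(9) = mex{1,0} = 2
G(10) = mex{2,1,0} = 3
G(11) = mex{3,0,1,0} = 2
G(12) = mex{2,1,0,1} = 3
G(13) = mex{3,2,1,0} = 4
G(14) = mex{4,3,2,1} = 0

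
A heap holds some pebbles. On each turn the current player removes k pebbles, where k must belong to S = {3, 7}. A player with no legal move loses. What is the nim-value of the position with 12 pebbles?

0

n :  0  1  2  3  4  5  6  7  8  9 10 11 12
G :  0  0  0  1  1  1  0  2  2  1  0  0  0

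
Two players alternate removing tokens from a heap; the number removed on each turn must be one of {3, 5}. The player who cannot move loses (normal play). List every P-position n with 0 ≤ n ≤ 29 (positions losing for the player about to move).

0, 1, 2, 8, 9, 10, 16, 17, 18, 24, 25, 26

G(0) = 0
G(1) = mex{} = 0
G(2) = mex{} = 0
G(3) = mex{0} = 1
G(4) = mex{0} = 1
G(5) = mex{0,0} = 1
G(6) = mex{1,0} = 2
G(7) = mex{1,0} = 2
G(8) = mex{1,1} = 0
G(9) = mex{2,1} = 0
G(10) = mex{2,1} = 0
G(11) = mex{0,2} = 1
G(12) = mex{0,2} = 1
G(13) = mex{0,0} = 1
G(14) = mex{1,0} = 2
G(15) = mex{1,0} = 2
G(16) = mex{1,1} = 0
G(17) = mex{2,1} = 0
G(18) = mex{2,1} = 0
G(19) = mex{0,2} = 1
G(20) = mex{0,2} = 1
G(21) = mex{0,0} = 1
G(22) = mex{1,0} = 2
G(23) = mex{1,0} = 2
G(24) = mex{1,1} = 0
G(25) = mex{2,1} = 0
G(26) = mex{2,1} = 0
G(27) = mex{0,2} = 1
G(28) = mex{0,2} = 1
G(29) = mex{0,0} = 1
P-positions are exactly the n with G(n) = 0.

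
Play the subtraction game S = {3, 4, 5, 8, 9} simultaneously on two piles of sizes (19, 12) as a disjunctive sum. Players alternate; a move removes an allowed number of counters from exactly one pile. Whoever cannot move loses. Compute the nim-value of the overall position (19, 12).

2

All piles use S = {3, 4, 5, 8, 9}:
n :  0  1  2  3  4  5  6  7  8  9 10 11 12 13 14 15 16 17 18 19
G :  0  0  0  1  1  1  2  2  2  3  3  3  0  0  0  1  1  1  2  2
Pile A: G(19) = 2.
Pile B: G(12) = 0.
Combined Grundy value = 2 ⊕ 0 = 2.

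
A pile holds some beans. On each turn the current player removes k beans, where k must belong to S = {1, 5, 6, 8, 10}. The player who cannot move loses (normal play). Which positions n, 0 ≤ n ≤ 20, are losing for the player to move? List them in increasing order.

0, 2, 4, 11, 13, 15

n :  0  1  2  3  4  5  6  7  8  9 10 11 12 13 14 15 16 17 18 19 20
G :  0  1  0  1  0  1  2  3  2  3  2  0  1  0  1  0  1  2  3  2  3
P-positions are exactly the n with G(n) = 0.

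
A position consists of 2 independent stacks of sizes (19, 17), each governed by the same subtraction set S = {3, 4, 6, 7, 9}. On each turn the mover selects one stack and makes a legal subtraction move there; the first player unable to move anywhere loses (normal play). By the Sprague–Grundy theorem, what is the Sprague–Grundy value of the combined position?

3

All stacks use S = {3, 4, 6, 7, 9}:
G(0) = 0
G(1) = mex{} = 0
G(2) = mex{} = 0
G(3) = mex{0} = 1
G(4) = mex{0,0} = 1
G(5) = mex{0,0} = 1
G(6) = mex{1,0,0} = 2
G(7) = mex{1,1,0,0} = 2
G(8) = mex{1,1,0,0} = 2
G(9) = mex{2,1,1,0,0} = 3
G(10) = mex{2,2,1,1,0} = 3
G(11) = mex{2,2,1,1,0} = 3
G(12) = mex{3,2,2,1,1} = 0
G(13) = mex{3,3,2,2,1} = 0
G(14) = mex{3,3,2,2,1} = 0
G(15) = mex{0,3,3,2,2} = 1
G(16) = mex{0,0,3,3,2} = 1
G(17) = mex{0,0,3,3,2} = 1
G(18) = mex{1,0,0,3,3} = 2
G(19) = mex{1,1,0,0,3} = 2
Stack A: G(19) = 2.
Stack B: G(17) = 1.
Combined Grundy value = 2 ⊕ 1 = 3.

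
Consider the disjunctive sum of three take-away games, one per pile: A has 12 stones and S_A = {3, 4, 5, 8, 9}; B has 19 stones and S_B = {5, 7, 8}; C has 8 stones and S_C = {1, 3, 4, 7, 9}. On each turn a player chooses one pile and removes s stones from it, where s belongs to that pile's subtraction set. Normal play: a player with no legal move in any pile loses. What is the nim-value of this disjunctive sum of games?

Pile A, S = {3, 4, 5, 8, 9}:
n :  0  1  2  3  4  5  6  7  8  9 10 11 12
G :  0  0  0  1  1  1  2  2  2  3  3  3  0
G_A(12) = 0.
Pile B, S = {5, 7, 8}:
G(0) = 0
G(1) = mex{} = 0
G(2) = mex{} = 0
G(3) = mex{} = 0
G(4) = mex{} = 0
G(5) = mex{0} = 1
G(6) = mex{0} = 1
G(7) = mex{0,0} = 1
G(8) = mex{0,0,0} = 1
G(9) = mex{0,0,0} = 1
G(10) = mex{1,0,0} = 2
G(11) = mex{1,0,0} = 2
G(12) = mex{1,1,0} = 2
G(13) = mex{1,1,1} = 0
G(14) = mex{1,1,1} = 0
G(15) = mex{2,1,1} = 0
G(16) = mex{2,1,1} = 0
G(17) = mex{2,2,1} = 0
G(18) = mex{0,2,2} = 1
G(19) = mex{0,2,2} = 1
G_B(19) = 1.
Pile C, S = {1, 3, 4, 7, 9}:
G(0) = 0
G(1) = mex{0} = 1
G(2) = mex{1} = 0
G(3) = mex{0,0} = 1
G(4) = mex{1,1,0} = 2
G(5) = mex{2,0,1} = 3
G(6) = mex{3,1,0} = 2
G(7) = mex{2,2,1,0} = 3
G(8) = mex{3,3,2,1} = 0
G_C(8) = 0.
Combined Grundy value = 0 ⊕ 1 ⊕ 0 = 1.

1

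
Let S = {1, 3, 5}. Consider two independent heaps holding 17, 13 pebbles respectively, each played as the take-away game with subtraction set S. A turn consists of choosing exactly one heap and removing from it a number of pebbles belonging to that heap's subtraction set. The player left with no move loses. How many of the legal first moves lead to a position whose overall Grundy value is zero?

All heaps use S = {1, 3, 5}:
G(0) = 0
G(1) = mex{0} = 1
G(2) = mex{1} = 0
G(3) = mex{0,0} = 1
G(4) = mex{1,1} = 0
G(5) = mex{0,0,0} = 1
G(6) = mex{1,1,1} = 0
G(7) = mex{0,0,0} = 1
G(8) = mex{1,1,1} = 0
G(9) = mex{0,0,0} = 1
G(10) = mex{1,1,1} = 0
G(11) = mex{0,0,0} = 1
G(12) = mex{1,1,1} = 0
G(13) = mex{0,0,0} = 1
G(14) = mex{1,1,1} = 0
G(15) = mex{0,0,0} = 1
G(16) = mex{1,1,1} = 0
G(17) = mex{0,0,0} = 1
Heap A: G(17) = 1.
Heap B: G(13) = 1.
Combined Grundy value = 1 ⊕ 1 = 0.
A winning move leaves total XOR = 0, i.e. changes one component's Grundy value g to g ⊕ X where X is the current total.
Heap A: target g' = 1⊕0 = 1, but every legal move changes the Grundy value (mex property), so 0 moves.
Heap B: target g' = 1⊕0 = 1, but every legal move changes the Grundy value (mex property), so 0 moves.

0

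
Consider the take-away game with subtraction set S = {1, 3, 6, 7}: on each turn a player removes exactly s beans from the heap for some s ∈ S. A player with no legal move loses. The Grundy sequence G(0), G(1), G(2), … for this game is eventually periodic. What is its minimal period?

n :  0  1  2  3  4  5  6  7  8  9 10 11 12 13 14 15 16 17 18 19 20 21 22 23 24 25
G :  0  1  0  1  0  1  2  3  2  3  2  3  0  1  0  1  0  1  2  3  2  3  2  3  0  1
G(n+12) = G(n) holds for n = 0,…,6 (a full window of length max(S) = 7), so the sequence is purely periodic with period 12.

12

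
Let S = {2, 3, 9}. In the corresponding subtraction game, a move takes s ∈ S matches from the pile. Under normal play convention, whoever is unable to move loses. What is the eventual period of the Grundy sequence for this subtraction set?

G(0) = 0
G(1) = mex{} = 0
G(2) = mex{0} = 1
G(3) = mex{0,0} = 1
G(4) = mex{1,0} = 2
G(5) = mex{1,1} = 0
G(6) = mex{2,1} = 0
G(7) = mex{0,2} = 1
G(8) = mex{0,0} = 1
G(9) = mex{1,0,0} = 2
G(10) = mex{1,1,0} = 2
G(11) = mex{2,1,1} = 0
G(12) = mex{2,2,1} = 0
G(13) = mex{0,2,2} = 1
G(14) = mex{0,0,0} = 1
G(15) = mex{1,0,0} = 2
G(16) = mex{1,1,1} = 0
G(17) = mex{2,1,1} = 0
G(18) = mex{0,2,2} = 1
G(19) = mex{0,0,2} = 1
G(20) = mex{1,0,0} = 2
G(21) = mex{1,1,0} = 2
G(22) = mex{2,1,1} = 0
G(23) = mex{2,2,1} = 0
G(n+11) = G(n) holds for n = 0,…,8 (a full window of length max(S) = 9), so the sequence is purely periodic with period 11.

11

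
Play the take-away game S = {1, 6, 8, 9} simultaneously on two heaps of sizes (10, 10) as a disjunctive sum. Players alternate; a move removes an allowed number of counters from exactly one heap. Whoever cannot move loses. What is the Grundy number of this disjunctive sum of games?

0

All heaps use S = {1, 6, 8, 9}:
n :  0  1  2  3  4  5  6  7  8  9 10
G :  0  1  0  1  0  1  2  0  1  2  3
Heap A: G(10) = 3.
Heap B: G(10) = 3.
Combined Grundy value = 3 ⊕ 3 = 0.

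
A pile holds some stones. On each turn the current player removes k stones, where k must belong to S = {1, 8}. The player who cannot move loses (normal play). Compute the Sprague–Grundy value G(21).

G(0) = 0
G(1) = mex{0} = 1
G(2) = mex{1} = 0
G(3) = mex{0} = 1
G(4) = mex{1} = 0
G(5) = mex{0} = 1
G(6) = mex{1} = 0
G(7) = mex{0} = 1
G(8) = mex{1,0} = 2
G(9) = mex{2,1} = 0
G(10) = mex{0,0} = 1
G(11) = mex{1,1} = 0
G(12) = mex{0,0} = 1
G(13) = mex{1,1} = 0
G(14) = mex{0,0} = 1
G(15) = mex{1,1} = 0
G(16) = mex{0,2} = 1
G(17) = mex{1,0} = 2
G(18) = mex{2,1} = 0
G(19) = mex{0,0} = 1
G(20) = mex{1,1} = 0
G(21) = mex{0,0} = 1

1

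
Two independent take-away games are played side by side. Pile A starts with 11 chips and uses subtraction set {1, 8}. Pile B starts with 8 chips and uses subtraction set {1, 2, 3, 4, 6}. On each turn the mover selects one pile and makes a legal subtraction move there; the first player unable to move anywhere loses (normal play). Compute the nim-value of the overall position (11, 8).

Pile A, S = {1, 8}:
G(0) = 0
G(1) = mex{0} = 1
G(2) = mex{1} = 0
G(3) = mex{0} = 1
G(4) = mex{1} = 0
G(5) = mex{0} = 1
G(6) = mex{1} = 0
G(7) = mex{0} = 1
G(8) = mex{1,0} = 2
G(9) = mex{2,1} = 0
G(10) = mex{0,0} = 1
G(11) = mex{1,1} = 0
G_A(11) = 0.
Pile B, S = {1, 2, 3, 4, 6}:
n : 0 1 2 3 4 5 6 7 8
G : 0 1 2 3 4 0 1 2 3
G_B(8) = 3.
Combined Grundy value = 0 ⊕ 3 = 3.

3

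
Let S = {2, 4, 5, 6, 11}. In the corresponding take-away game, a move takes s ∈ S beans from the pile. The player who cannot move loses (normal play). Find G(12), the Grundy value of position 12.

G(0) = 0
G(1) = mex{} = 0
G(2) = mex{0} = 1
G(3) = mex{0} = 1
G(4) = mex{1,0} = 2
G(5) = mex{1,0,0} = 2
G(6) = mex{2,1,0,0} = 3
G(7) = mex{2,1,1,0} = 3
G(8) = mex{3,2,1,1} = 0
G(9) = mex{3,2,2,1} = 0
G(10) = mex{0,3,2,2} = 1
G(11) = mex{0,3,3,2,0} = 1
G(12) = mex{1,0,3,3,0} = 2

2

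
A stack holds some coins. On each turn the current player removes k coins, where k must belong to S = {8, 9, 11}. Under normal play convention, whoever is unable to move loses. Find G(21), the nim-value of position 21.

0

n :  0  1  2  3  4  5  6  7  8  9 10 11 12 13 14 15 16 17 18 19 20 21
G :  0  0  0  0  0  0  0  0  1  1  1  1  1  1  1  1  2  2  2  0  0  0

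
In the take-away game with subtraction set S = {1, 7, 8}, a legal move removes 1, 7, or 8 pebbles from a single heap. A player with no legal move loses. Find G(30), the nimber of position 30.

0

G(0) = 0
G(1) = mex{0} = 1
G(2) = mex{1} = 0
G(3) = mex{0} = 1
G(4) = mex{1} = 0
G(5) = mex{0} = 1
G(6) = mex{1} = 0
G(7) = mex{0,0} = 1
G(8) = mex{1,1,0} = 2
G(9) = mex{2,0,1} = 3
G(10) = mex{3,1,0} = 2
G(11) = mex{2,0,1} = 3
G(12) = mex{3,1,0} = 2
G(13) = mex{2,0,1} = 3
G(14) = mex{3,1,0} = 2
G(15) = mex{2,2,1} = 0
G(16) = mex{0,3,2} = 1
G(17) = mex{1,2,3} = 0
G(18) = mex{0,3,2} = 1
G(19) = mex{1,2,3} = 0
G(20) = mex{0,3,2} = 1
G(21) = mex{1,2,3} = 0
G(22) = mex{0,0,2} = 1
G(23) = mex{1,1,0} = 2
G(24) = mex{2,0,1} = 3
G(25) = mex{3,1,0} = 2
G(26) = mex{2,0,1} = 3
G(27) = mex{3,1,0} = 2
G(28) = mex{2,0,1} = 3
G(29) = mex{3,1,0} = 2
G(30) = mex{2,2,1} = 0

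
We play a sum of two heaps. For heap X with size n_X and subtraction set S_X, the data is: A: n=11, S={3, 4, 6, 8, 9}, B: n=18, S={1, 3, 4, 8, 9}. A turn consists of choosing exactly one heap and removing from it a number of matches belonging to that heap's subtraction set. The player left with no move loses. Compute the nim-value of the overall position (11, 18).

1

Heap A, S = {3, 4, 6, 8, 9}:
n :  0  1  2  3  4  5  6  7  8  9 10 11
G :  0  0  0  1  1  1  2  2  2  3  3  3
G_A(11) = 3.
Heap B, S = {1, 3, 4, 8, 9}:
n :  0  1  2  3  4  5  6  7  8  9 10 11 12 13 14 15 16 17 18
G :  0  1  0  1  2  3  2  0  1  4  3  2  0  1  0  1  2  3  2
G_B(18) = 2.
Combined Grundy value = 3 ⊕ 2 = 1.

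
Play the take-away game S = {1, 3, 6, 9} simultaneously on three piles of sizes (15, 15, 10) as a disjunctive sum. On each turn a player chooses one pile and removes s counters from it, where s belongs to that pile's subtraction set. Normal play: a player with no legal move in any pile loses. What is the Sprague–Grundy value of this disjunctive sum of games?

2

All piles use S = {1, 3, 6, 9}:
n :  0  1  2  3  4  5  6  7  8  9 10 11 12 13 14 15
G :  0  1  0  1  0  1  2  3  2  3  2  3  0  1  0  1
Pile A: G(15) = 1.
Pile B: G(15) = 1.
Pile C: G(10) = 2.
Combined Grundy value = 1 ⊕ 1 ⊕ 2 = 2.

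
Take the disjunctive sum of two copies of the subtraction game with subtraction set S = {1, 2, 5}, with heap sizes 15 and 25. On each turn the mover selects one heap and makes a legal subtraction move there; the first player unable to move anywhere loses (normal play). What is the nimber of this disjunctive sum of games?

1

All heaps use S = {1, 2, 5}:
G(0) = 0
G(1) = mex{0} = 1
G(2) = mex{1,0} = 2
G(3) = mex{2,1} = 0
G(4) = mex{0,2} = 1
G(5) = mex{1,0,0} = 2
G(6) = mex{2,1,1} = 0
G(7) = mex{0,2,2} = 1
G(8) = mex{1,0,0} = 2
G(9) = mex{2,1,1} = 0
G(10) = mex{0,2,2} = 1
G(11) = mex{1,0,0} = 2
G(12) = mex{2,1,1} = 0
G(13) = mex{0,2,2} = 1
G(14) = mex{1,0,0} = 2
G(15) = mex{2,1,1} = 0
G(16) = mex{0,2,2} = 1
G(17) = mex{1,0,0} = 2
G(18) = mex{2,1,1} = 0
G(19) = mex{0,2,2} = 1
G(20) = mex{1,0,0} = 2
G(21) = mex{2,1,1} = 0
G(22) = mex{0,2,2} = 1
G(23) = mex{1,0,0} = 2
G(24) = mex{2,1,1} = 0
G(25) = mex{0,2,2} = 1
Heap A: G(15) = 0.
Heap B: G(25) = 1.
Combined Grundy value = 0 ⊕ 1 = 1.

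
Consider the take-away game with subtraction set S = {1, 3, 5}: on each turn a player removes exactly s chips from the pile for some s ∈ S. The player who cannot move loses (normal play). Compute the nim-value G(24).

0

n :  0  1  2  3  4  5  6  7  8  9 10 11 12 13 14 15 16 17 18 19 20 21 22 23 24
G :  0  1  0  1  0  1  0  1  0  1  0  1  0  1  0  1  0  1  0  1  0  1  0  1  0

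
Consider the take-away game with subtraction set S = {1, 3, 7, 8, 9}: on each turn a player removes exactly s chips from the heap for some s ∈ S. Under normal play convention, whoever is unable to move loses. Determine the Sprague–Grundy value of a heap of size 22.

0

n :  0  1  2  3  4  5  6  7  8  9 10 11 12 13 14 15 16 17 18 19 20 21 22
G :  0  1  0  1  0  1  0  1  2  3  2  3  2  3  2  3  0  1  0  1  0  1  0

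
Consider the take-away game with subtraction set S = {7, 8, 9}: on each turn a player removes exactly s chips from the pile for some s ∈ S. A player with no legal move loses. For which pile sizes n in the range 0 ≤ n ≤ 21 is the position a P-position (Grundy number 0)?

n :  0  1  2  3  4  5  6  7  8  9 10 11 12 13 14 15 16 17 18 19 20 21
G :  0  0  0  0  0  0  0  1  1  1  1  1  1  1  2  2  0  0  0  0  0  0
P-positions are exactly the n with G(n) = 0.

0, 1, 2, 3, 4, 5, 6, 16, 17, 18, 19, 20, 21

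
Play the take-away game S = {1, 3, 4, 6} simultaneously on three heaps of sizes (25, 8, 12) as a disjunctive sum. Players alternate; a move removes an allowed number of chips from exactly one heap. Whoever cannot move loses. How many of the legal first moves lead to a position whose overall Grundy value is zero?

0

All heaps use S = {1, 3, 4, 6}:
G(0) = 0
G(1) = mex{0} = 1
G(2) = mex{1} = 0
G(3) = mex{0,0} = 1
G(4) = mex{1,1,0} = 2
G(5) = mex{2,0,1} = 3
G(6) = mex{3,1,0,0} = 2
G(7) = mex{2,2,1,1} = 0
G(8) = mex{0,3,2,0} = 1
G(9) = mex{1,2,3,1} = 0
G(10) = mex{0,0,2,2} = 1
G(11) = mex{1,1,0,3} = 2
G(12) = mex{2,0,1,2} = 3
G(13) = mex{3,1,0,0} = 2
G(14) = mex{2,2,1,1} = 0
G(15) = mex{0,3,2,0} = 1
G(16) = mex{1,2,3,1} = 0
G(17) = mex{0,0,2,2} = 1
G(18) = mex{1,1,0,3} = 2
G(19) = mex{2,0,1,2} = 3
G(20) = mex{3,1,0,0} = 2
G(21) = mex{2,2,1,1} = 0
G(22) = mex{0,3,2,0} = 1
G(23) = mex{1,2,3,1} = 0
G(24) = mex{0,0,2,2} = 1
G(25) = mex{1,1,0,3} = 2
Heap A: G(25) = 2.
Heap B: G(8) = 1.
Heap C: G(12) = 3.
Combined Grundy value = 2 ⊕ 1 ⊕ 3 = 0.
A winning move leaves total XOR = 0, i.e. changes one component's Grundy value g to g ⊕ X where X is the current total.
Heap A: target g' = 2⊕0 = 2, but every legal move changes the Grundy value (mex property), so 0 moves.
Heap B: target g' = 1⊕0 = 1, but every legal move changes the Grundy value (mex property), so 0 moves.
Heap C: target g' = 3⊕0 = 3, but every legal move changes the Grundy value (mex property), so 0 moves.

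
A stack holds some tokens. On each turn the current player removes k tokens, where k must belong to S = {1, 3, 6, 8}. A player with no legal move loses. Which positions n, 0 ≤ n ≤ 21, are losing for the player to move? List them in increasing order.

n :  0  1  2  3  4  5  6  7  8  9 10 11 12 13 14 15 16 17 18 19 20 21
G :  0  1  0  1  0  1  2  3  2  0  1  0  1  0  1  2  3  2  0  1  0  1
P-positions are exactly the n with G(n) = 0.

0, 2, 4, 9, 11, 13, 18, 20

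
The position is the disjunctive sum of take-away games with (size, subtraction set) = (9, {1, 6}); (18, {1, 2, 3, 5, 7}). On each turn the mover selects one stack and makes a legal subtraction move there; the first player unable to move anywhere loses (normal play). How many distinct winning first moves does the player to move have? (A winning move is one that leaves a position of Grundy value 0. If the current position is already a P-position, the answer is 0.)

Stack A, S = {1, 6}:
G(0) = 0
G(1) = mex{0} = 1
G(2) = mex{1} = 0
G(3) = mex{0} = 1
G(4) = mex{1} = 0
G(5) = mex{0} = 1
G(6) = mex{1,0} = 2
G(7) = mex{2,1} = 0
G(8) = mex{0,0} = 1
G(9) = mex{1,1} = 0
G_A(9) = 0.
Stack B, S = {1, 2, 3, 5, 7}:
n :  0  1  2  3  4  5  6  7  8  9 10 11 12 13 14 15 16 17 18
G :  0  1  2  3  0  1  2  3  0  1  2  3  0  1  2  3  0  1  2
G_B(18) = 2.
Combined Grundy value = 0 ⊕ 2 = 2.
A winning move leaves total XOR = 0, i.e. changes one component's Grundy value g to g ⊕ X where X is the current total.
Stack A: need g' = 0⊕2 = 2. Options: 9−1→G=1, 9−6→G=1. Hits: 0.
Stack B: need g' = 2⊕2 = 0. Options: 18−1→G=1, 18−2→G=0, 18−3→G=3, 18−5→G=1, 18−7→G=3. Hits: 1.

1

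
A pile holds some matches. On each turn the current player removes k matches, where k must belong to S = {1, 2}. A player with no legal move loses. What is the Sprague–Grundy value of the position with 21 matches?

0

G(0) = 0
G(1) = mex{0} = 1
G(2) = mex{1,0} = 2
G(3) = mex{2,1} = 0
G(4) = mex{0,2} = 1
G(5) = mex{1,0} = 2
G(6) = mex{2,1} = 0
G(7) = mex{0,2} = 1
G(8) = mex{1,0} = 2
G(9) = mex{2,1} = 0
G(10) = mex{0,2} = 1
G(11) = mex{1,0} = 2
G(12) = mex{2,1} = 0
G(13) = mex{0,2} = 1
G(14) = mex{1,0} = 2
G(15) = mex{2,1} = 0
G(16) = mex{0,2} = 1
G(17) = mex{1,0} = 2
G(18) = mex{2,1} = 0
G(19) = mex{0,2} = 1
G(20) = mex{1,0} = 2
G(21) = mex{2,1} = 0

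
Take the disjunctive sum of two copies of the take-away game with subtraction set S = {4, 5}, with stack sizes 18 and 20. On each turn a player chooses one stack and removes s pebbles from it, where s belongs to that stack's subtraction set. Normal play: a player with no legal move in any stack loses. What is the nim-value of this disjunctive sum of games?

All stacks use S = {4, 5}:
n :  0  1  2  3  4  5  6  7  8  9 10 11 12 13 14 15 16 17 18 19 20
G :  0  0  0  0  1  1  1  1  2  0  0  0  0  1  1  1  1  2  0  0  0
Stack A: G(18) = 0.
Stack B: G(20) = 0.
Combined Grundy value = 0 ⊕ 0 = 0.

0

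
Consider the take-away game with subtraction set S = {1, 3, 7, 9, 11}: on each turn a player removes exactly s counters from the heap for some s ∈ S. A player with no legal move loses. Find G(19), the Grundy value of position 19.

G(0) = 0
G(1) = mex{0} = 1
G(2) = mex{1} = 0
G(3) = mex{0,0} = 1
G(4) = mex{1,1} = 0
G(5) = mex{0,0} = 1
G(6) = mex{1,1} = 0
G(7) = mex{0,0,0} = 1
G(8) = mex{1,1,1} = 0
G(9) = mex{0,0,0,0} = 1
G(10) = mex{1,1,1,1} = 0
G(11) = mex{0,0,0,0,0} = 1
G(12) = mex{1,1,1,1,1} = 0
G(13) = mex{0,0,0,0,0} = 1
G(14) = mex{1,1,1,1,1} = 0
G(15) = mex{0,0,0,0,0} = 1
G(16) = mex{1,1,1,1,1} = 0
G(17) = mex{0,0,0,0,0} = 1
G(18) = mex{1,1,1,1,1} = 0
G(19) = mex{0,0,0,0,0} = 1

1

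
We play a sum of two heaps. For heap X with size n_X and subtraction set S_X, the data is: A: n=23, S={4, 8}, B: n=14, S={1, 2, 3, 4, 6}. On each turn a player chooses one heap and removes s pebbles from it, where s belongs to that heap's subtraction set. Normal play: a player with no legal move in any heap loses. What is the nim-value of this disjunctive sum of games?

6

Heap A, S = {4, 8}:
G(0) = 0
G(1) = mex{} = 0
G(2) = mex{} = 0
G(3) = mex{} = 0
G(4) = mex{0} = 1
G(5) = mex{0} = 1
G(6) = mex{0} = 1
G(7) = mex{0} = 1
G(8) = mex{1,0} = 2
G(9) = mex{1,0} = 2
G(10) = mex{1,0} = 2
G(11) = mex{1,0} = 2
G(12) = mex{2,1} = 0
G(13) = mex{2,1} = 0
G(14) = mex{2,1} = 0
G(15) = mex{2,1} = 0
G(16) = mex{0,2} = 1
G(17) = mex{0,2} = 1
G(18) = mex{0,2} = 1
G(19) = mex{0,2} = 1
G(20) = mex{1,0} = 2
G(21) = mex{1,0} = 2
G(22) = mex{1,0} = 2
G(23) = mex{1,0} = 2
G_A(23) = 2.
Heap B, S = {1, 2, 3, 4, 6}:
n :  0  1  2  3  4  5  6  7  8  9 10 11 12 13 14
G :  0  1  2  3  4  0  1  2  3  4  0  1  2  3  4
G_B(14) = 4.
Combined Grundy value = 2 ⊕ 4 = 6.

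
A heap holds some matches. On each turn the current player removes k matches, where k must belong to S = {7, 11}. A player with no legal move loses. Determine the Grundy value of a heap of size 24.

n :  0  1  2  3  4  5  6  7  8  9 10 11 12 13 14 15 16 17 18 19 20 21 22 23 24
G :  0  0  0  0  0  0  0  1  1  1  1  1  1  1  2  2  2  2  0  0  0  0  0  0  0

0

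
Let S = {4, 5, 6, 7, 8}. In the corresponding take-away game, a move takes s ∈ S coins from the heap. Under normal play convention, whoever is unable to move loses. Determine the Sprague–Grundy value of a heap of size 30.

n :  0  1  2  3  4  5  6  7  8  9 10 11 12 13 14 15 16 17 18 19 20 21 22 23 24 25 26 27 28 29 30
G :  0  0  0  0  1  1  1  1  2  2  2  2  0  0  0  0  1  1  1  1  2  2  2  2  0  0  0  0  1  1  1

1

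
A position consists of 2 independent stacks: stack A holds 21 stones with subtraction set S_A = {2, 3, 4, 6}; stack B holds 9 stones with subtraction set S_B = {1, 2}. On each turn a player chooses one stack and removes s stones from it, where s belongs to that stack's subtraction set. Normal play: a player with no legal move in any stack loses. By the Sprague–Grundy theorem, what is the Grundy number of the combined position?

2

Stack A, S = {2, 3, 4, 6}:
n :  0  1  2  3  4  5  6  7  8  9 10 11 12 13 14 15 16 17 18 19 20 21
G :  0  0  1  1  2  2  3  3  0  0  1  1  2  2  3  3  0  0  1  1  2  2
G_A(21) = 2.
Stack B, S = {1, 2}:
G(0) = 0
G(1) = mex{0} = 1
G(2) = mex{1,0} = 2
G(3) = mex{2,1} = 0
G(4) = mex{0,2} = 1
G(5) = mex{1,0} = 2
G(6) = mex{2,1} = 0
G(7) = mex{0,2} = 1
G(8) = mex{1,0} = 2
G(9) = mex{2,1} = 0
G_B(9) = 0.
Combined Grundy value = 2 ⊕ 0 = 2.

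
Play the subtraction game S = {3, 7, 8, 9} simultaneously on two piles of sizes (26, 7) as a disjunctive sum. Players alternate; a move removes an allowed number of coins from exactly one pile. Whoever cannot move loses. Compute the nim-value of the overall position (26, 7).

1

All piles use S = {3, 7, 8, 9}:
G(0) = 0
G(1) = mex{} = 0
G(2) = mex{} = 0
G(3) = mex{0} = 1
G(4) = mex{0} = 1
G(5) = mex{0} = 1
G(6) = mex{1} = 0
G(7) = mex{1,0} = 2
G(8) = mex{1,0,0} = 2
G(9) = mex{0,0,0,0} = 1
G(10) = mex{2,1,0,0} = 3
G(11) = mex{2,1,1,0} = 3
G(12) = mex{1,1,1,1} = 0
G(13) = mex{3,0,1,1} = 2
G(14) = mex{3,2,0,1} = 4
G(15) = mex{0,2,2,0} = 1
G(16) = mex{2,1,2,2} = 0
G(17) = mex{4,3,1,2} = 0
G(18) = mex{1,3,3,1} = 0
G(19) = mex{0,0,3,3} = 1
G(20) = mex{0,2,0,3} = 1
G(21) = mex{0,4,2,0} = 1
G(22) = mex{1,1,4,2} = 0
G(23) = mex{1,0,1,4} = 2
G(24) = mex{1,0,0,1} = 2
G(25) = mex{0,0,0,0} = 1
G(26) = mex{2,1,0,0} = 3
Pile A: G(26) = 3.
Pile B: G(7) = 2.
Combined Grundy value = 3 ⊕ 2 = 1.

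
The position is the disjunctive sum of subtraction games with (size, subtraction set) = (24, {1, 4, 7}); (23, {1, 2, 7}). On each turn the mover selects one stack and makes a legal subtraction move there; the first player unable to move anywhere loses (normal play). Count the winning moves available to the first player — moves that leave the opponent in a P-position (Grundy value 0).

3

Stack A, S = {1, 4, 7}:
n :  0  1  2  3  4  5  6  7  8  9 10 11 12 13 14 15 16 17 18 19 20 21 22 23 24
G :  0  1  0  1  2  0  1  2  0  1  0  1  2  0  1  2  0  1  0  1  2  0  1  2  0
G_A(24) = 0.
Stack B, S = {1, 2, 7}:
n :  0  1  2  3  4  5  6  7  8  9 10 11 12 13 14 15 16 17 18 19 20 21 22 23
G :  0  1  2  0  1  2  0  1  2  0  1  2  0  1  2  0  1  2  0  1  2  0  1  2
G_B(23) = 2.
Combined Grundy value = 0 ⊕ 2 = 2.
A winning move leaves total XOR = 0, i.e. changes one component's Grundy value g to g ⊕ X where X is the current total.
Stack A: need g' = 0⊕2 = 2. Options: 24−1→G=2, 24−4→G=2, 24−7→G=1. Hits: 2.
Stack B: need g' = 2⊕2 = 0. Options: 23−1→G=1, 23−2→G=0, 23−7→G=1. Hits: 1.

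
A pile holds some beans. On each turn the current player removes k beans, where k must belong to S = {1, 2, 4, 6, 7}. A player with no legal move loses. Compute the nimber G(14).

3

n :  0  1  2  3  4  5  6  7  8  9 10 11 12 13 14
G :  0  1  2  0  1  2  3  4  0  1  2  0  1  2  3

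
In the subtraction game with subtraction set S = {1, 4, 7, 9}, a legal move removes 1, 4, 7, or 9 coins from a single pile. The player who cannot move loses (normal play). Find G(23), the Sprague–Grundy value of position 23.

2

n :  0  1  2  3  4  5  6  7  8  9 10 11 12 13 14 15 16 17 18 19 20 21 22 23
G :  0  1  0  1  2  0  1  2  0  1  0  1  2  0  1  2  0  1  0  1  2  0  1  2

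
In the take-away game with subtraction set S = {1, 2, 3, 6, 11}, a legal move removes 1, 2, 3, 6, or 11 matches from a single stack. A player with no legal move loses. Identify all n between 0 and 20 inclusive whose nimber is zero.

0, 4, 8, 12, 16, 20

n :  0  1  2  3  4  5  6  7  8  9 10 11 12 13 14 15 16 17 18 19 20
G :  0  1  2  3  0  1  2  3  0  1  2  3  0  1  2  3  0  1  2  3  0
P-positions are exactly the n with G(n) = 0.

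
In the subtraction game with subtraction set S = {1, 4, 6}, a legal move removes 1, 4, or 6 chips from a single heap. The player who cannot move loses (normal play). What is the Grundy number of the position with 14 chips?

G(0) = 0
G(1) = mex{0} = 1
G(2) = mex{1} = 0
G(3) = mex{0} = 1
G(4) = mex{1,0} = 2
G(5) = mex{2,1} = 0
G(6) = mex{0,0,0} = 1
G(7) = mex{1,1,1} = 0
G(8) = mex{0,2,0} = 1
G(9) = mex{1,0,1} = 2
G(10) = mex{2,1,2} = 0
G(11) = mex{0,0,0} = 1
G(12) = mex{1,1,1} = 0
G(13) = mex{0,2,0} = 1
G(14) = mex{1,0,1} = 2

2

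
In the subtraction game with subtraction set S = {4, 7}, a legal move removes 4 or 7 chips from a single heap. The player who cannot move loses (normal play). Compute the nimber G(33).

0

n :  0  1  2  3  4  5  6  7  8  9 10 11 12 13 14 15 16 17 18 19 20 21 22 23 24 25 26 27 28 29 30 31 32 33
G :  0  0  0  0  1  1  1  1  2  2  2  0  0  0  0  1  1  1  1  2  2  2  0  0  0  0  1  1  1  1  2  2  2  0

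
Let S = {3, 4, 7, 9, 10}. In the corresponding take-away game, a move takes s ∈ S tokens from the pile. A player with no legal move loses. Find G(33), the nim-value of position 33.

n :  0  1  2  3  4  5  6  7  8  9 10 11 12 13 14 15 16 17 18 19 20 21 22 23 24 25 26 27 28 29 30 31 32 33
G :  0  0  0  1  1  1  2  2  2  3  3  3  4  0  0  0  1  1  1  2  2  2  3  3  3  4  0  0  0  1  1  1  2  2

2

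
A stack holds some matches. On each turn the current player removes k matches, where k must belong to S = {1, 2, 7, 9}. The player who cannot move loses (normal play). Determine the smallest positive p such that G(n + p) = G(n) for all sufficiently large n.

11

n :  0  1  2  3  4  5  6  7  8  9 10 11 12 13 14 15 16 17 18 19 20 21 22 23
G :  0  1  2  0  1  2  0  1  2  3  4  0  1  2  0  1  2  0  1  2  3  4  0  1
G(n+11) = G(n) holds for n = 0,…,8 (a full window of length max(S) = 9), so the sequence is purely periodic with period 11.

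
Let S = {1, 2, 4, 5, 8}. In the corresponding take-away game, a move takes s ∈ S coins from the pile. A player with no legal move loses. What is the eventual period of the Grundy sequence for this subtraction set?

3

n :  0  1  2  3  4  5  6  7  8  9 10 11 12 13 14
G :  0  1  2  0  1  2  0  1  2  0  1  2  0  1  2
G(n+3) = G(n) holds for n = 0,…,7 (a full window of length max(S) = 8), so the sequence is purely periodic with period 3.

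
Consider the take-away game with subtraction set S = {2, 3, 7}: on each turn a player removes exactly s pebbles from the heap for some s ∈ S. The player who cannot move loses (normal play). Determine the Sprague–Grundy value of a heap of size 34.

2

G(0) = 0
G(1) = mex{} = 0
G(2) = mex{0} = 1
G(3) = mex{0,0} = 1
G(4) = mex{1,0} = 2
G(5) = mex{1,1} = 0
G(6) = mex{2,1} = 0
G(7) = mex{0,2,0} = 1
G(8) = mex{0,0,0} = 1
G(9) = mex{1,0,1} = 2
G(10) = mex{1,1,1} = 0
G(11) = mex{2,1,2} = 0
G(12) = mex{0,2,0} = 1
G(13) = mex{0,0,0} = 1
G(14) = mex{1,0,1} = 2
G(15) = mex{1,1,1} = 0
G(16) = mex{2,1,2} = 0
G(17) = mex{0,2,0} = 1
G(18) = mex{0,0,0} = 1
G(19) = mex{1,0,1} = 2
G(20) = mex{1,1,1} = 0
G(21) = mex{2,1,2} = 0
G(22) = mex{0,2,0} = 1
G(23) = mex{0,0,0} = 1
G(24) = mex{1,0,1} = 2
G(25) = mex{1,1,1} = 0
G(26) = mex{2,1,2} = 0
G(27) = mex{0,2,0} = 1
G(28) = mex{0,0,0} = 1
G(29) = mex{1,0,1} = 2
G(30) = mex{1,1,1} = 0
G(31) = mex{2,1,2} = 0
G(32) = mex{0,2,0} = 1
G(33) = mex{0,0,0} = 1
G(34) = mex{1,0,1} = 2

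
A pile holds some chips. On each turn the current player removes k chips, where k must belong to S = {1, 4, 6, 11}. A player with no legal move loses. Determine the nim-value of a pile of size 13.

n :  0  1  2  3  4  5  6  7  8  9 10 11 12 13
G :  0  1  0  1  2  0  1  0  1  2  0  1  0  1

1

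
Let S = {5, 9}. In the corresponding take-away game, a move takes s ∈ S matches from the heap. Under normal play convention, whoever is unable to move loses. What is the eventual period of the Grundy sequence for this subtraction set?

14

G(0) = 0
G(1) = mex{} = 0
G(2) = mex{} = 0
G(3) = mex{} = 0
G(4) = mex{} = 0
G(5) = mex{0} = 1
G(6) = mex{0} = 1
G(7) = mex{0} = 1
G(8) = mex{0} = 1
G(9) = mex{0,0} = 1
G(10) = mex{1,0} = 2
G(11) = mex{1,0} = 2
G(12) = mex{1,0} = 2
G(13) = mex{1,0} = 2
G(14) = mex{1,1} = 0
G(15) = mex{2,1} = 0
G(16) = mex{2,1} = 0
G(17) = mex{2,1} = 0
G(18) = mex{2,1} = 0
G(19) = mex{0,2} = 1
G(20) = mex{0,2} = 1
G(21) = mex{0,2} = 1
G(22) = mex{0,2} = 1
G(23) = mex{0,0} = 1
G(24) = mex{1,0} = 2
G(25) = mex{1,0} = 2
G(26) = mex{1,0} = 2
G(27) = mex{1,0} = 2
G(28) = mex{1,1} = 0
G(29) = mex{2,1} = 0
G(n+14) = G(n) holds for n = 0,…,8 (a full window of length max(S) = 9), so the sequence is purely periodic with period 14.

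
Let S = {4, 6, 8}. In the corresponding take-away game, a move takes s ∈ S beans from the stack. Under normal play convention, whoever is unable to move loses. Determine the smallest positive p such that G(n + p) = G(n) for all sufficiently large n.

12

G(0) = 0
G(1) = mex{} = 0
G(2) = mex{} = 0
G(3) = mex{} = 0
G(4) = mex{0} = 1
G(5) = mex{0} = 1
G(6) = mex{0,0} = 1
G(7) = mex{0,0} = 1
G(8) = mex{1,0,0} = 2
G(9) = mex{1,0,0} = 2
G(10) = mex{1,1,0} = 2
G(11) = mex{1,1,0} = 2
G(12) = mex{2,1,1} = 0
G(13) = mex{2,1,1} = 0
G(14) = mex{2,2,1} = 0
G(15) = mex{2,2,1} = 0
G(16) = mex{0,2,2} = 1
G(17) = mex{0,2,2} = 1
G(18) = mex{0,0,2} = 1
G(19) = mex{0,0,2} = 1
G(20) = mex{1,0,0} = 2
G(21) = mex{1,0,0} = 2
G(22) = mex{1,1,0} = 2
G(23) = mex{1,1,0} = 2
G(24) = mex{2,1,1} = 0
G(25) = mex{2,1,1} = 0
G(n+12) = G(n) holds for n = 0,…,7 (a full window of length max(S) = 8), so the sequence is purely periodic with period 12.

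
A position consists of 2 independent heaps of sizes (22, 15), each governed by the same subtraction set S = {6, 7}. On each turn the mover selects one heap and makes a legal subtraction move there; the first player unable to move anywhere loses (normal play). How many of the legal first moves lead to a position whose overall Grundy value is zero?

4

All heaps use S = {6, 7}:
n :  0  1  2  3  4  5  6  7  8  9 10 11 12 13 14 15 16 17 18 19 20 21 22
G :  0  0  0  0  0  0  1  1  1  1  1  1  2  0  0  0  0  0  0  1  1  1  1
Heap A: G(22) = 1.
Heap B: G(15) = 0.
Combined Grundy value = 1 ⊕ 0 = 1.
A winning move leaves total XOR = 0, i.e. changes one component's Grundy value g to g ⊕ X where X is the current total.
Heap A: need g' = 1⊕1 = 0. Options: 22−6→G=0, 22−7→G=0. Hits: 2.
Heap B: need g' = 0⊕1 = 1. Options: 15−6→G=1, 15−7→G=1. Hits: 2.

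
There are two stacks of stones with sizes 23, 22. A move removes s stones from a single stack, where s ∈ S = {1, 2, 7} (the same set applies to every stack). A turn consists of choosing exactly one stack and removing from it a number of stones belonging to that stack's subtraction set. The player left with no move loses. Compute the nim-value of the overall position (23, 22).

All stacks use S = {1, 2, 7}:
n :  0  1  2  3  4  5  6  7  8  9 10 11 12 13 14 15 16 17 18 19 20 21 22 23
G :  0  1  2  0  1  2  0  1  2  0  1  2  0  1  2  0  1  2  0  1  2  0  1  2
Stack A: G(23) = 2.
Stack B: G(22) = 1.
Combined Grundy value = 2 ⊕ 1 = 3.

3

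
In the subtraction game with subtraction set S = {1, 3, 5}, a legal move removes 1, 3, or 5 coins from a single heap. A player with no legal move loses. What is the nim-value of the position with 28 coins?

0

n :  0  1  2  3  4  5  6  7  8  9 10 11 12 13 14 15 16 17 18 19 20 21 22 23 24 25 26 27 28
G :  0  1  0  1  0  1  0  1  0  1  0  1  0  1  0  1  0  1  0  1  0  1  0  1  0  1  0  1  0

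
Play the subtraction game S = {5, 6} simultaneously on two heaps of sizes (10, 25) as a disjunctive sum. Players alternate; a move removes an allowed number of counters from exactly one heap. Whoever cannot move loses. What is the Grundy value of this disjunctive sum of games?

2

All heaps use S = {5, 6}:
G(0) = 0
G(1) = mex{} = 0
G(2) = mex{} = 0
G(3) = mex{} = 0
G(4) = mex{} = 0
G(5) = mex{0} = 1
G(6) = mex{0,0} = 1
G(7) = mex{0,0} = 1
G(8) = mex{0,0} = 1
G(9) = mex{0,0} = 1
G(10) = mex{1,0} = 2
G(11) = mex{1,1} = 0
G(12) = mex{1,1} = 0
G(13) = mex{1,1} = 0
G(14) = mex{1,1} = 0
G(15) = mex{2,1} = 0
G(16) = mex{0,2} = 1
G(17) = mex{0,0} = 1
G(18) = mex{0,0} = 1
G(19) = mex{0,0} = 1
G(20) = mex{0,0} = 1
G(21) = mex{1,0} = 2
G(22) = mex{1,1} = 0
G(23) = mex{1,1} = 0
G(24) = mex{1,1} = 0
G(25) = mex{1,1} = 0
Heap A: G(10) = 2.
Heap B: G(25) = 0.
Combined Grundy value = 2 ⊕ 0 = 2.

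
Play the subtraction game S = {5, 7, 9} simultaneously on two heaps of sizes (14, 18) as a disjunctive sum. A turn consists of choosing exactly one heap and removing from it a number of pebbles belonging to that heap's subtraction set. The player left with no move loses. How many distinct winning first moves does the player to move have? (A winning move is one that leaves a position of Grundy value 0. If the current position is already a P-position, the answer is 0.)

0

All heaps use S = {5, 7, 9}:
n :  0  1  2  3  4  5  6  7  8  9 10 11 12 13 14 15 16 17 18
G :  0  0  0  0  0  1  1  1  1  1  2  2  2  2  0  0  0  0  0
Heap A: G(14) = 0.
Heap B: G(18) = 0.
Combined Grundy value = 0 ⊕ 0 = 0.
A winning move leaves total XOR = 0, i.e. changes one component's Grundy value g to g ⊕ X where X is the current total.
Heap A: target g' = 0⊕0 = 0, but every legal move changes the Grundy value (mex property), so 0 moves.
Heap B: target g' = 0⊕0 = 0, but every legal move changes the Grundy value (mex property), so 0 moves.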